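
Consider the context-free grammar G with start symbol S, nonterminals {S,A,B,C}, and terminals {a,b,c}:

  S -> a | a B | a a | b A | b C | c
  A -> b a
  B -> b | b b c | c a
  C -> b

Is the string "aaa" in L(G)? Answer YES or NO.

CNF form of G:
  S -> T0 A | T0 C | T1 B | T1 T1 | a | c
  A -> T0 T1
  B -> T0 X3 | T2 T1 | b
  C -> b
  T0 -> b
  T1 -> a
  T2 -> c
  X3 -> T0 T2

Fill CYK table bottom-up:
  T[0,0] 'a' = {S,T1}  orig:{S}
  T[1,1] 'a' = {S,T1}  orig:{S}
  T[2,2] 'a' = {S,T1}  orig:{S}
  T[0,1] 'aa' = {S}
  T[1,2] 'aa' = {S}
  T[0,2] 'aaa' = ∅

S ∉ T[0,2] ⇒ NO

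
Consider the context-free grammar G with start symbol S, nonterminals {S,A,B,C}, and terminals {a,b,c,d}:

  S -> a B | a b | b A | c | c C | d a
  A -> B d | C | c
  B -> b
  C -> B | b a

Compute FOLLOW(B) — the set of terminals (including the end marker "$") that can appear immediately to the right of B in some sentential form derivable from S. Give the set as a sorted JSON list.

FIRST iteration:
pass 1:
  A via A→c: +{c}
  B via B→b: +{b}
  C via C→B: +{b}
  S via S→a B: +{a}
  S via S→b A: +{b}
  S via S→c: +{c}
  S via S→d a: +{d}
  FIRST(S)={a,b,c,d}  FIRST(A)={c}  FIRST(B)={b}  FIRST(C)={b}
pass 2:
  A via A→B d: +{b}
  FIRST(S)={a,b,c,d}  FIRST(A)={b,c}  FIRST(B)={b}  FIRST(C)={b}
pass 3: (no change)
  FIRST(S)={a,b,c,d}  FIRST(A)={b,c}  FIRST(B)={b}  FIRST(C)={b}

FOLLOW iteration:
seed FOLLOW(S) with $
iter 1:
  A→B d: FOLLOW(B) ⊇ FIRST(d) = {d}; new: +{d}
  S→a B: FOLLOW(B) ⊇ FOLLOW(S) ⊇ {$}; new: +{$}
  S→b A: FOLLOW(A) ⊇ FOLLOW(S) ⊇ {$}; new: +{$}
  S→c C: FOLLOW(C) ⊇ FOLLOW(S) ⊇ {$}; new: +{$}
  FOLLOW(S)={$}  FOLLOW(A)={$}  FOLLOW(B)={$,d}  FOLLOW(C)={$}
iter 2: — fixpoint
  FOLLOW(S)={$}  FOLLOW(A)={$}  FOLLOW(B)={$,d}  FOLLOW(C)={$}

FOLLOW(B) = ["$", "d"]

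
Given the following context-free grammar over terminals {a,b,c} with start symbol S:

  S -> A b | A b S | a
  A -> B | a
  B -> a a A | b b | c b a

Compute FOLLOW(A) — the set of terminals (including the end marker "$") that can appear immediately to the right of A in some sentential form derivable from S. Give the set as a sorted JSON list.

FIRST iteration:
round 1:
  A via A→a: +{a}
  B via B→a a A: +{a}
  B via B→b b: +{b}
  B via B→c b a: +{c}
  S via S→A b: +{a}
  S: {a}  A: {a}  B: {a,b,c}
round 2:
  A via A→B: +{b,c}
  S via S→A b: +{b,c}
  S: {a,b,c}  A: {a,b,c}  B: {a,b,c}
round 3: — fixpoint
  S: {a,b,c}  A: {a,b,c}  B: {a,b,c}

FOLLOW sets:
FOLLOW(S) := {$}
iter 1:
  S→A b: FOLLOW(A) ⊇ FIRST(b) = {b}; new: +{b}
  FOLLOW(S)={$}  FOLLOW(A)={b}  FOLLOW(B)={}
iter 2:
  A→B: FOLLOW(B) ⊇ FOLLOW(A) ⊇ {b}; new: +{b}
  FOLLOW(S)={$}  FOLLOW(A)={b}  FOLLOW(B)={b}
iter 3: done
  FOLLOW(S)={$}  FOLLOW(A)={b}  FOLLOW(B)={b}

FOLLOW(A) = ["b"]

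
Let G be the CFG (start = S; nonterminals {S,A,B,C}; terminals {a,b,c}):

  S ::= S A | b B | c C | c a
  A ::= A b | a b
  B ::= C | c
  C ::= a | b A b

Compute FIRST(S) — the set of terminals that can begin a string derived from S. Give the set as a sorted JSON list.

FIRST sets, iterate to fixpoint:
[1]
  A via A→a b: +{a}
  B via B→c: +{c}
  C via C→a: +{a}
  C via C→b A b: +{b}
  S via S→b B: +{b}
  S via S→c C: +{c}
  FIRST(S)={b,c}  FIRST(A)={a}  FIRST(B)={c}  FIRST(C)={a,b}
[2]
  B via B→C: +{a,b}
  FIRST(S)={b,c}  FIRST(A)={a}  FIRST(B)={a,b,c}  FIRST(C)={a,b}
[3] (no change)
  FIRST(S)={b,c}  FIRST(A)={a}  FIRST(B)={a,b,c}  FIRST(C)={a,b}

FIRST(S) = ["b", "c"]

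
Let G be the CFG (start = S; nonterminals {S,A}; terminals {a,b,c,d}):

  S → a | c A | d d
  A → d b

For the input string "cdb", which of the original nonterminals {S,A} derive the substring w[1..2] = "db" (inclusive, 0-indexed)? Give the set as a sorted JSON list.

Convert to CNF:
  S -> T0 T0 | T2 A | a
  A -> T0 T1
  T0 -> d
  T1 -> b
  T2 -> c

Fill CYK table bottom-up — only the sub-triangle for w[1..2]:
  T[1,1] 'd' = {T0}  orig:{}
  T[2,2] 'b' = {T1}  orig:{}
  T[1,2] 'db' = {A}

Original NTs in T[1,2] deriving "db": ["A"]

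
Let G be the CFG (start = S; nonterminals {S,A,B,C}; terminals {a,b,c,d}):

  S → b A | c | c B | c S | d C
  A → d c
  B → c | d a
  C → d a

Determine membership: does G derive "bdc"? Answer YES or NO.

Convert to CNF:
  S -> T0 C | T1 B | T1 S | T3 A | c
  A -> T0 T1
  B -> T0 T2 | c
  C -> T0 T2
  T0 -> d
  T1 -> c
  T2 -> a
  T3 -> b

CYK table (by increasing span):
  cell(0,0) b: {T3}  orig:{}
  cell(1,1) d: {T0}  orig:{}
  cell(2,2) c: {B,S,T1}  orig:{B,S}
  cell(0,1) bd: ∅
  cell(1,2) dc: {A}
  cell(0,2) bdc: {S}

S ∈ T[0,2] ⇒ YES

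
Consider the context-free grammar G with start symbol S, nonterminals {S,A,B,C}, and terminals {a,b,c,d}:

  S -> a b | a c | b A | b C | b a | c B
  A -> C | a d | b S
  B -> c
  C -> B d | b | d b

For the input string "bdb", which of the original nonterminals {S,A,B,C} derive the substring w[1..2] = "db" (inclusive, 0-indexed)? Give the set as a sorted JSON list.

Convert to CNF:
  S -> T1 T2 | T1 T3 | T2 A | T2 C | T2 T1 | T3 B
  A -> B T0 | T0 T2 | T1 T0 | T2 S | b
  B -> c
  C -> B T0 | T0 T2 | b
  T0 -> d
  T1 -> a
  T2 -> b
  T3 -> c

Fill CYK table bottom-up (cells [i..j] with 1 ≤ i ≤ j ≤ 2 only):
  cell(1,1) d: {T0}  orig:{}
  cell(2,2) b: {A,C,T2}  orig:{A,C}
  cell(1,2) db: {A,C}

Original NTs in T[1,2] deriving "db": ["A", "C"]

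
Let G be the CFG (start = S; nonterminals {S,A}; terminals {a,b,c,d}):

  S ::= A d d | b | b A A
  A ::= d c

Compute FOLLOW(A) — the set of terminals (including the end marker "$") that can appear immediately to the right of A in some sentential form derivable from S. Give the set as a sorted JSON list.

Compute FIRST by fixpoint:
iter 1:
  A via A→d c: +{d}
  S via S→A d d: +{d}
  S via S→b: +{b}
  FIRST[S]={b,d}  FIRST[A]={d}
iter 2: done
  FIRST[S]={b,d}  FIRST[A]={d}

Compute FOLLOW by fixpoint:
FOLLOW(S) := {$}
[1]
  S→A d d: FOLLOW(A) ⊇ FIRST(d) = {d}; new: +{d}
  S→b A A: FOLLOW(A) ⊇ FOLLOW(S) ⊇ {$}; new: +{$}
  FOLLOW(S)={$}  FOLLOW(A)={$,d}
[2] done
  FOLLOW(S)={$}  FOLLOW(A)={$,d}

FOLLOW(A) = ["$", "d"]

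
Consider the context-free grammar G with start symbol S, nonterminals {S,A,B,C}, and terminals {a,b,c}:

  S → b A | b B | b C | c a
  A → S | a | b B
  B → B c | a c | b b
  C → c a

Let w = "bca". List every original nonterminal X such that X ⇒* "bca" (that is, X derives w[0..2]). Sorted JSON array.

Convert to CNF:
  S -> T0 A | T0 B | T0 C | T1 T2
  A -> T0 A | T0 B | T0 C | T1 T2 | a
  B -> B T1 | T0 T0 | T2 T1
  C -> T1 T2
  T0 -> b
  T1 -> c
  T2 -> a

CYK fill, restricted to cells inside w[0..2]:
  T[0,0] 'b' = {T0}  orig:{}
  T[1,1] 'c' = {T1}  orig:{}
  T[2,2] 'a' = {A,T2}  orig:{A}
  T[0,1] 'bc' = ∅
  T[1,2] 'ca' = {A,C,S}
  T[0,2] 'bca' = {A,S}

Original NTs in T[0,2] deriving "bca": ["A", "S"]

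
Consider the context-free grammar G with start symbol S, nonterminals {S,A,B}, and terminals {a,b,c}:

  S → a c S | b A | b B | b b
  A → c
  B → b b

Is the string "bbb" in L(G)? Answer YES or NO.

Convert to CNF:
  S -> T0 A | T0 B | T0 T0 | T1 X3
  A -> c
  B -> T0 T0
  T0 -> b
  T1 -> a
  T2 -> c
  X3 -> T2 S

CYK table (by increasing span):
  [0..0]={T0}  "b"  orig:{}
  [1..1]={T0}  "b"  orig:{}
  [2..2]={T0}  "b"  orig:{}
  [0..1]={B,S}  "bb"
  [1..2]={B,S}  "bb"
  [0..2]={S}  "bbb"

S ∈ T[0,2] ⇒ YES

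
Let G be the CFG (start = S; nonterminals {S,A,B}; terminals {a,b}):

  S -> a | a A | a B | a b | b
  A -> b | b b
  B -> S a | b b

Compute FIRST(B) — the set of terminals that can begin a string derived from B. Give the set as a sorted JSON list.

FIRST iteration:
round 1:
  A via A→b: +{b}
  B via B→b b: +{b}
  S via S→a: +{a}
  S via S→b: +{b}
  FIRST(S)={a,b}  FIRST(A)={b}  FIRST(B)={b}
round 2:
  B via B→S a: +{a}
  FIRST(S)={a,b}  FIRST(A)={b}  FIRST(B)={a,b}
round 3: (stable)
  FIRST(S)={a,b}  FIRST(A)={b}  FIRST(B)={a,b}

FIRST(B) = ["a", "b"]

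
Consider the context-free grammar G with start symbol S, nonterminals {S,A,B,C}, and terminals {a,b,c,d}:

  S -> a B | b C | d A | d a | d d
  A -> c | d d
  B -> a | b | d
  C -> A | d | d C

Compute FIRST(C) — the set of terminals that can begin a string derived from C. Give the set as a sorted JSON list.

Compute FIRST by fixpoint:
pass 1:
  A via A→c: +{c}
  A via A→d d: +{d}
  B via B→a: +{a}
  B via B→b: +{b}
  B via B→d: +{d}
  C via C→A: +{c,d}
  S via S→a B: +{a}
  S via S→b C: +{b}
  S via S→d A: +{d}
  FIRST[S]={a,b,d}  FIRST[A]={c,d}  FIRST[B]={a,b,d}  FIRST[C]={c,d}
pass 2: — fixpoint
  FIRST[S]={a,b,d}  FIRST[A]={c,d}  FIRST[B]={a,b,d}  FIRST[C]={c,d}

FIRST(C) = ["c", "d"]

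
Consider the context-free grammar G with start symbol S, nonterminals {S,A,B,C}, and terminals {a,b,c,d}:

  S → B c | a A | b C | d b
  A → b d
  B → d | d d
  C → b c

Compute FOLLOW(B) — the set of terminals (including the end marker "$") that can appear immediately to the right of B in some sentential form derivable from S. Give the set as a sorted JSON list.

FIRST iteration:
[1]
  A via A→b d: +{b}
  B via B→d: +{d}
  C via C→b c: +{b}
  S via S→B c: +{d}
  S via S→a A: +{a}
  S via S→b C: +{b}
  FIRST[S]={a,b,d}  FIRST[A]={b}  FIRST[B]={d}  FIRST[C]={b}
[2] — fixpoint
  FIRST[S]={a,b,d}  FIRST[A]={b}  FIRST[B]={d}  FIRST[C]={b}

FOLLOW sets:
FOLLOW(S) := {$}
iter 1:
  S→B c: FOLLOW(B) ⊇ FIRST(c) = {c}; new: +{c}
  S→a A: FOLLOW(A) ⊇ FOLLOW(S) ⊇ {$}; new: +{$}
  S→b C: FOLLOW(C) ⊇ FOLLOW(S) ⊇ {$}; new: +{$}
  S: {$}  A: {$}  B: {c}  C: {$}
iter 2: — fixpoint
  S: {$}  A: {$}  B: {c}  C: {$}

FOLLOW(B) = ["c"]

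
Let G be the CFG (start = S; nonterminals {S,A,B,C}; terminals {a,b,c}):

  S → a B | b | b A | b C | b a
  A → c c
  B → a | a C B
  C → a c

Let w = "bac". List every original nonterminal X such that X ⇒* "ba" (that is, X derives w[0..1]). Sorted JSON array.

CNF form of G:
  S -> T1 B | T2 A | T2 C | T2 T1 | b
  A -> T0 T0
  B -> T1 X3 | a
  C -> T1 T0
  T0 -> c
  T1 -> a
  T2 -> b
  X3 -> C B

CYK table (by increasing span), restricted to cells inside w[0..1]:
  T[0,0] 'b' = {S,T2}  orig:{S}
  T[1,1] 'a' = {B,T1}  orig:{B}
  T[0,1] 'ba' = {S}

Original NTs in T[0,1] deriving "ba": ["S"]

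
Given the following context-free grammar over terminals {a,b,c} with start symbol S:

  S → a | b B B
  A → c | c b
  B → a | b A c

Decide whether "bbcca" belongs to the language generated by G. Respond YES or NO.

Convert to CNF:
  S -> T1 X3 | a
  A -> T0 T1 | c
  B -> T1 X2 | a
  T0 -> c
  T1 -> b
  X2 -> A T0
  X3 -> B B

CYK table (by increasing span):
  cell(0,0) b: {T1}  orig:{}
  cell(1,1) b: {T1}  orig:{}
  cell(2,2) c: {A,T0}  orig:{A}
  cell(3,3) c: {A,T0}  orig:{A}
  cell(4,4) a: {B,S}
  cell(0,1) bb: ∅
  cell(1,2) bc: ∅
  cell(2,3) cc: {X2}  orig:{}
  cell(3,4) ca: ∅
  cell(0,2) bbc: ∅
  cell(1,3) bcc: {B}
  cell(2,4) cca: ∅
  cell(0,3) bbcc: ∅
  cell(1,4) bcca: {X3}  orig:{}
  cell(0,4) bbcca: {S}

S ∈ T[0,4] ⇒ YES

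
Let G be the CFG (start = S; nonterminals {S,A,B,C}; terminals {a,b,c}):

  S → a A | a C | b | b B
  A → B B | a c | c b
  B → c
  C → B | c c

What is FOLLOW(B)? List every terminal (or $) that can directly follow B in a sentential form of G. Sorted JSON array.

FIRST iteration:
iter 1:
  A via A→a c: +{a}
  A via A→c b: +{c}
  B via B→c: +{c}
  C via C→B: +{c}
  S via S→a A: +{a}
  S via S→b: +{b}
  FIRST(S)={a,b}  FIRST(A)={a,c}  FIRST(B)={c}  FIRST(C)={c}
iter 2: (no change)
  FIRST(S)={a,b}  FIRST(A)={a,c}  FIRST(B)={c}  FIRST(C)={c}

Compute FOLLOW by fixpoint:
FOLLOW(S) := {$}
round 1:
  A→B B: FOLLOW(B) ⊇ FIRST(B) = {c}; new: +{c}
  S→a A: FOLLOW(A) ⊇ FOLLOW(S) ⊇ {$}; new: +{$}
  S→a C: FOLLOW(C) ⊇ FOLLOW(S) ⊇ {$}; new: +{$}
  S→b B: FOLLOW(B) ⊇ FOLLOW(S) ⊇ {$}; new: +{$}
  FOLLOW[S]={$}  FOLLOW[A]={$}  FOLLOW[B]={$,c}  FOLLOW[C]={$}
round 2: (stable)
  FOLLOW[S]={$}  FOLLOW[A]={$}  FOLLOW[B]={$,c}  FOLLOW[C]={$}

FOLLOW(B) = ["$", "c"]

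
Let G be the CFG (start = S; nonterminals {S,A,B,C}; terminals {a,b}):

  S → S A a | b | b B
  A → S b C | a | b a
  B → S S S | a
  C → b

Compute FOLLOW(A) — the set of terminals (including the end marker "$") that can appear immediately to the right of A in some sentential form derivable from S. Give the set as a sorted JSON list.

FIRST iteration:
iter 1:
  A via A→a: +{a}
  A via A→b a: +{b}
  B via B→a: +{a}
  C via C→b: +{b}
  S via S→b: +{b}
  FIRST[S]={b}  FIRST[A]={a,b}  FIRST[B]={a}  FIRST[C]={b}
iter 2:
  B via B→S S S: +{b}
  FIRST[S]={b}  FIRST[A]={a,b}  FIRST[B]={a,b}  FIRST[C]={b}
iter 3: (stable)
  FIRST[S]={b}  FIRST[A]={a,b}  FIRST[B]={a,b}  FIRST[C]={b}

FOLLOW sets:
seed FOLLOW(S) with $
pass 1:
  A→S b C: FOLLOW(S) ⊇ FIRST(b) = {b}; new: +{b}
  S→S A a: FOLLOW(S) ⊇ FIRST(A) = {a,b}; new: +{a}
  S→S A a: FOLLOW(A) ⊇ FIRST(a) = {a}; new: +{a}
  S→b B: FOLLOW(B) ⊇ FOLLOW(S) ⊇ {$,a,b}; new: +{$,a,b}
  S: {$,a,b}  A: {a}  B: {$,a,b}  C: {}
pass 2:
  A→S b C: FOLLOW(C) ⊇ FOLLOW(A) ⊇ {a}; new: +{a}
  S: {$,a,b}  A: {a}  B: {$,a,b}  C: {a}
pass 3: (stable)
  S: {$,a,b}  A: {a}  B: {$,a,b}  C: {a}

FOLLOW(A) = ["a"]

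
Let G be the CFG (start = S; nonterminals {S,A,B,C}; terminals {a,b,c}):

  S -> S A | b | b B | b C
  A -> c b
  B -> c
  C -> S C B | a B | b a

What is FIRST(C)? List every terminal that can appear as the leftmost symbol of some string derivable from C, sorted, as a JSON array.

Compute FIRST by fixpoint:
pass 1:
  A via A→c b: +{c}
  B via B→c: +{c}
  C via C→a B: +{a}
  C via C→b a: +{b}
  S via S→b: +{b}
  FIRST(S)={b}  FIRST(A)={c}  FIRST(B)={c}  FIRST(C)={a,b}
pass 2: done
  FIRST(S)={b}  FIRST(A)={c}  FIRST(B)={c}  FIRST(C)={a,b}

FIRST(C) = ["a", "b"]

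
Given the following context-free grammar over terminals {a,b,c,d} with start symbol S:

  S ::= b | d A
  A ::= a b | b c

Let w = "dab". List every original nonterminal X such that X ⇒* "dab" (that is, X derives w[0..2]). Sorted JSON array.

CNF form of G:
  S -> T3 A | b
  A -> T0 T1 | T1 T2
  T0 -> a
  T1 -> b
  T2 -> c
  T3 -> d

CYK table (by increasing span) (cells [i..j] with 0 ≤ i ≤ j ≤ 2 only):
  cell(0,0) d: {T3}  orig:{}
  cell(1,1) a: {T0}  orig:{}
  cell(2,2) b: {S,T1}  orig:{S}
  cell(0,1) da: ∅
  cell(1,2) ab: {A}
  cell(0,2) dab: {S}

Original NTs in T[0,2] deriving "dab": ["S"]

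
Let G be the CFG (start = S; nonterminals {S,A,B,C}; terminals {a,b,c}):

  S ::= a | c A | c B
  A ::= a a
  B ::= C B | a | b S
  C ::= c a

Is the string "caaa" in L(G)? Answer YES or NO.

CNF form of G:
  S -> T2 A | T2 B | a
  A -> T0 T0
  B -> C B | T1 S | a
  C -> T2 T0
  T0 -> a
  T1 -> b
  T2 -> c

CYK fill:
  T[0,0] 'c' = {T2}  orig:{}
  T[1,1] 'a' = {B,S,T0}  orig:{B,S}
  T[2,2] 'a' = {B,S,T0}  orig:{B,S}
  T[3,3] 'a' = {B,S,T0}  orig:{B,S}
  T[0,1] 'ca' = {C,S}
  T[1,2] 'aa' = {A}
  T[2,3] 'aa' = {A}
  T[0,2] 'caa' = {B,S}
  T[1,3] 'aaa' = ∅
  T[0,3] 'caaa' = ∅

S ∉ T[0,3] ⇒ NO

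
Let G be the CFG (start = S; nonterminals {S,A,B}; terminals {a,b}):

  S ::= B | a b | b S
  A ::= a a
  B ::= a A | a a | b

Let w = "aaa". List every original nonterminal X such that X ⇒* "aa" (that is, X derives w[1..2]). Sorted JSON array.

Convert to CNF:
  S -> T0 A | T0 T0 | T0 T1 | T1 S | b
  A -> T0 T0
  B -> T0 A | T0 T0 | b
  T0 -> a
  T1 -> b

Fill CYK table bottom-up (cells [i..j] with 1 ≤ i ≤ j ≤ 2 only):
  [1..1]={T0}  "a"  orig:{}
  [2..2]={T0}  "a"  orig:{}
  [1..2]={A,B,S}  "aa"

Original NTs in T[1,2] deriving "aa": ["A", "B", "S"]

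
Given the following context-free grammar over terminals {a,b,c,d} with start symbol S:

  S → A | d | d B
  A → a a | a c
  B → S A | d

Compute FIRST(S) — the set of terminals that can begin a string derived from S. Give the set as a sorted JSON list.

Compute FIRST by fixpoint:
iter 1:
  A via A→a a: +{a}
  B via B→d: +{d}
  S via S→A: +{a}
  S via S→d: +{d}
  FIRST[S]={a,d}  FIRST[A]={a}  FIRST[B]={d}
iter 2:
  B via B→S A: +{a}
  FIRST[S]={a,d}  FIRST[A]={a}  FIRST[B]={a,d}
iter 3: done
  FIRST[S]={a,d}  FIRST[A]={a}  FIRST[B]={a,d}

FIRST(S) = ["a", "d"]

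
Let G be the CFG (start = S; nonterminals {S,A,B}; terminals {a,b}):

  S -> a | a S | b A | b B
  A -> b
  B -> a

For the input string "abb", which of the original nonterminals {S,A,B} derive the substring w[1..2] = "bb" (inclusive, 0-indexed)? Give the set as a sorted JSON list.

Convert to CNF:
  S -> T0 S | T1 A | T1 B | a
  A -> b
  B -> a
  T0 -> a
  T1 -> b

Fill CYK table bottom-up (cells [i..j] with 1 ≤ i ≤ j ≤ 2 only):
  cell(1,1) b: {A,T1}  orig:{A}
  cell(2,2) b: {A,T1}  orig:{A}
  cell(1,2) bb: {S}

Original NTs in T[1,2] deriving "bb": ["S"]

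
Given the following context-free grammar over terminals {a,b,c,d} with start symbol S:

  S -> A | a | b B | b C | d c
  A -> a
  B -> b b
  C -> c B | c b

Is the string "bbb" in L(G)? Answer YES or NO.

Convert to CNF:
  S -> T0 B | T0 C | T2 T1 | a
  A -> a
  B -> T0 T0
  C -> T1 B | T1 T0
  T0 -> b
  T1 -> c
  T2 -> d

CYK fill:
  T[0,0] 'b' = {T0}  orig:{}
  T[1,1] 'b' = {T0}  orig:{}
  T[2,2] 'b' = {T0}  orig:{}
  T[0,1] 'bb' = {B}
  T[1,2] 'bb' = {B}
  T[0,2] 'bbb' = {S}

S ∈ T[0,2] ⇒ YES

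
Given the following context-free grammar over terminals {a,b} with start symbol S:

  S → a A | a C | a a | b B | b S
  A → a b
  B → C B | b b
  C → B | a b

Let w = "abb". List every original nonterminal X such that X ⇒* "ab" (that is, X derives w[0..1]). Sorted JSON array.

CNF form of G:
  S -> T0 A | T0 C | T0 T0 | T1 B | T1 S
  A -> T0 T1
  B -> C B | T1 T1
  C -> C B | T0 T1 | T1 T1
  T0 -> a
  T1 -> b

Fill CYK table bottom-up (cells [i..j] with 0 ≤ i ≤ j ≤ 1 only):
  [0..0]={T0}  "a"  orig:{}
  [1..1]={T1}  "b"  orig:{}
  [0..1]={A,C}  "ab"

Original NTs in T[0,1] deriving "ab": ["A", "C"]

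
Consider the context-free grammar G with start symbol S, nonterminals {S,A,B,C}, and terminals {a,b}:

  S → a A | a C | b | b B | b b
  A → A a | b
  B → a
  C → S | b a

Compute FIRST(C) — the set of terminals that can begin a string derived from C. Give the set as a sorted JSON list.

FIRST sets, iterate to fixpoint:
round 1:
  A via A→b: +{b}
  B via B→a: +{a}
  C via C→b a: +{b}
  S via S→a A: +{a}
  S via S→b: +{b}
  FIRST(S)={a,b}  FIRST(A)={b}  FIRST(B)={a}  FIRST(C)={b}
round 2:
  C via C→S: +{a}
  FIRST(S)={a,b}  FIRST(A)={b}  FIRST(B)={a}  FIRST(C)={a,b}
round 3: (no change)
  FIRST(S)={a,b}  FIRST(A)={b}  FIRST(B)={a}  FIRST(C)={a,b}

FIRST(C) = ["a", "b"]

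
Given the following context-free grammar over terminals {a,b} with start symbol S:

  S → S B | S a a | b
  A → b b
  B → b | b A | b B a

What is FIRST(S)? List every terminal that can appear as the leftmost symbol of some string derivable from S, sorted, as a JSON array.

Compute FIRST by fixpoint:
pass 1:
  A via A→b b: +{b}
  B via B→b: +{b}
  S via S→b: +{b}
  S: {b}  A: {b}  B: {b}
pass 2: (no change)
  S: {b}  A: {b}  B: {b}

FIRST(S) = ["b"]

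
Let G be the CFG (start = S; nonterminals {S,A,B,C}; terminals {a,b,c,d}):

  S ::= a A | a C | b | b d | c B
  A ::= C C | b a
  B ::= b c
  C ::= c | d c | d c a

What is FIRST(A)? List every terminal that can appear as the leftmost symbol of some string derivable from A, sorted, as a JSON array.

FIRST sets, iterate to fixpoint:
pass 1:
  A via A→b a: +{b}
  B via B→b c: +{b}
  C via C→c: +{c}
  C via C→d c: +{d}
  S via S→a A: +{a}
  S via S→b: +{b}
  S via S→c B: +{c}
  FIRST(S)={a,b,c}  FIRST(A)={b}  FIRST(B)={b}  FIRST(C)={c,d}
pass 2:
  A via A→C C: +{c,d}
  FIRST(S)={a,b,c}  FIRST(A)={b,c,d}  FIRST(B)={b}  FIRST(C)={c,d}
pass 3: (no change)
  FIRST(S)={a,b,c}  FIRST(A)={b,c,d}  FIRST(B)={b}  FIRST(C)={c,d}

FIRST(A) = ["b", "c", "d"]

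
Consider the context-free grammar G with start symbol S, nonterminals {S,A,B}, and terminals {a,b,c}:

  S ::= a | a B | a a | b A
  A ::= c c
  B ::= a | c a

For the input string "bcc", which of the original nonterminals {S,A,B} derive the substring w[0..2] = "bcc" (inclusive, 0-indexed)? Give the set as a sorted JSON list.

Convert to CNF:
  S -> T1 B | T1 T1 | T2 A | a
  A -> T0 T0
  B -> T0 T1 | a
  T0 -> c
  T1 -> a
  T2 -> b

Fill CYK table bottom-up (cells [i..j] with 0 ≤ i ≤ j ≤ 2 only):
  cell(0,0) b: {T2}  orig:{}
  cell(1,1) c: {T0}  orig:{}
  cell(2,2) c: {T0}  orig:{}
  cell(0,1) bc: ∅
  cell(1,2) cc: {A}
  cell(0,2) bcc: {S}

Original NTs in T[0,2] deriving "bcc": ["S"]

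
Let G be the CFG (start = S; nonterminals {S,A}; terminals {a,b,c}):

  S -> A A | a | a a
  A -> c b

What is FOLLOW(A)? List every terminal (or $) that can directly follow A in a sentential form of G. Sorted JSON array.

FIRST iteration:
pass 1:
  A via A→c b: +{c}
  S via S→A A: +{c}
  S via S→a: +{a}
  S: {a,c}  A: {c}
pass 2: — fixpoint
  S: {a,c}  A: {c}

FOLLOW sets:
FOLLOW(S) := {$}
[1]
  S→A A: FOLLOW(A) ⊇ FIRST(A) = {c}; new: +{c}
  S→A A: FOLLOW(A) ⊇ FOLLOW(S) ⊇ {$}; new: +{$}
  S: {$}  A: {$,c}
[2] (stable)
  S: {$}  A: {$,c}

FOLLOW(A) = ["$", "c"]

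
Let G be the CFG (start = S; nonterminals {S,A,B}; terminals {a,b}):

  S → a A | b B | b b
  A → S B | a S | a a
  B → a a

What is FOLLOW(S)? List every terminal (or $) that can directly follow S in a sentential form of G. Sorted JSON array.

FIRST iteration:
round 1:
  A via A→a S: +{a}
  B via B→a a: +{a}
  S via S→a A: +{a}
  S via S→b B: +{b}
  FIRST(S)={a,b}  FIRST(A)={a}  FIRST(B)={a}
round 2:
  A via A→S B: +{b}
  FIRST(S)={a,b}  FIRST(A)={a,b}  FIRST(B)={a}
round 3: done
  FIRST(S)={a,b}  FIRST(A)={a,b}  FIRST(B)={a}

Compute FOLLOW by fixpoint:
initialize: $ ∈ FOLLOW(S)
round 1:
  A→S B: FOLLOW(S) ⊇ FIRST(B) = {a}; new: +{a}
  S→a A: FOLLOW(A) ⊇ FOLLOW(S) ⊇ {$,a}; new: +{$,a}
  S→b B: FOLLOW(B) ⊇ FOLLOW(S) ⊇ {$,a}; new: +{$,a}
  FOLLOW(S)={$,a}  FOLLOW(A)={$,a}  FOLLOW(B)={$,a}
round 2: done
  FOLLOW(S)={$,a}  FOLLOW(A)={$,a}  FOLLOW(B)={$,a}

FOLLOW(S) = ["$", "a"]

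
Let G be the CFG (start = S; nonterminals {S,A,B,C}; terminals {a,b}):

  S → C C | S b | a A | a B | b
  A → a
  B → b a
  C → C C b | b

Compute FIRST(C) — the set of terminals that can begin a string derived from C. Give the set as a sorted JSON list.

FIRST sets, iterate to fixpoint:
round 1:
  A via A→a: +{a}
  B via B→b a: +{b}
  C via C→b: +{b}
  S via S→C C: +{b}
  S via S→a A: +{a}
  S: {a,b}  A: {a}  B: {b}  C: {b}
round 2: done
  S: {a,b}  A: {a}  B: {b}  C: {b}

FIRST(C) = ["b"]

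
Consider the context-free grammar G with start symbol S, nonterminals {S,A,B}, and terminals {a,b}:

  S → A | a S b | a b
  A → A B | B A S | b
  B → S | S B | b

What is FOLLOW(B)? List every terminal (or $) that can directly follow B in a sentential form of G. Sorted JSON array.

Compute FIRST by fixpoint:
round 1:
  A via A→b: +{b}
  B via B→b: +{b}
  S via S→A: +{b}
  S via S→a S b: +{a}
  S: {a,b}  A: {b}  B: {b}
round 2:
  B via B→S: +{a}
  S: {a,b}  A: {b}  B: {a,b}
round 3:
  A via A→B A S: +{a}
  S: {a,b}  A: {a,b}  B: {a,b}
round 4: (stable)
  S: {a,b}  A: {a,b}  B: {a,b}

Compute FOLLOW by fixpoint:
seed FOLLOW(S) with $
iter 1:
  A→A B: FOLLOW(A) ⊇ FIRST(B) = {a,b}; new: +{a,b}
  A→A B: FOLLOW(B) ⊇ FOLLOW(A) ⊇ {a,b}; new: +{a,b}
  A→B A S: FOLLOW(S) ⊇ FOLLOW(A) ⊇ {a,b}; new: +{a,b}
  S→A: FOLLOW(A) ⊇ FOLLOW(S) ⊇ {$,a,b}; new: +{$}
  S: {$,a,b}  A: {$,a,b}  B: {a,b}
iter 2:
  A→A B: FOLLOW(B) ⊇ FOLLOW(A) ⊇ {$,a,b}; new: +{$}
  S: {$,a,b}  A: {$,a,b}  B: {$,a,b}
iter 3: (no change)
  S: {$,a,b}  A: {$,a,b}  B: {$,a,b}

FOLLOW(B) = ["$", "a", "b"]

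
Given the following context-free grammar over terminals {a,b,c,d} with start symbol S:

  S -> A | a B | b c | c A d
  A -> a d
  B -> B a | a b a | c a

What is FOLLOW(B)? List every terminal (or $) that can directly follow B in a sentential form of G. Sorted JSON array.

Compute FIRST by fixpoint:
[1]
  A via A→a d: +{a}
  B via B→a b a: +{a}
  B via B→c a: +{c}
  S via S→A: +{a}
  S via S→b c: +{b}
  S via S→c A d: +{c}
  S: {a,b,c}  A: {a}  B: {a,c}
[2] (no change)
  S: {a,b,c}  A: {a}  B: {a,c}

FOLLOW sets:
FOLLOW(S) := {$}
iter 1:
  B→B a: FOLLOW(B) ⊇ FIRST(a) = {a}; new: +{a}
  S→A: FOLLOW(A) ⊇ FOLLOW(S) ⊇ {$}; new: +{$}
  S→a B: FOLLOW(B) ⊇ FOLLOW(S) ⊇ {$}; new: +{$}
  S→c A d: FOLLOW(A) ⊇ FIRST(d) = {d}; new: +{d}
  S: {$}  A: {$,d}  B: {$,a}
iter 2: (no change)
  S: {$}  A: {$,d}  B: {$,a}

FOLLOW(B) = ["$", "a"]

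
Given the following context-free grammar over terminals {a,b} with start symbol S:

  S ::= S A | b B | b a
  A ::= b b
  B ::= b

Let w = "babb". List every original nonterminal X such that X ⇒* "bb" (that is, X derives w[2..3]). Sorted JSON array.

Convert to CNF:
  S -> S A | T0 B | T0 T1
  A -> T0 T0
  B -> b
  T0 -> b
  T1 -> a

CYK fill, restricted to cells inside w[2..3]:
  cell(2,2) b: {B,T0}  orig:{B}
  cell(3,3) b: {B,T0}  orig:{B}
  cell(2,3) bb: {A,S}

Original NTs in T[2,3] deriving "bb": ["A", "S"]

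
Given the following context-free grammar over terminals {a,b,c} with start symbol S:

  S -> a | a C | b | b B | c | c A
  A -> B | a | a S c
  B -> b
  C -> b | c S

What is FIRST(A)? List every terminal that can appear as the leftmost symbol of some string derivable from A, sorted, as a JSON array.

FIRST iteration:
iter 1:
  A via A→a: +{a}
  B via B→b: +{b}
  C via C→b: +{b}
  C via C→c S: +{c}
  S via S→a: +{a}
  S via S→b: +{b}
  S via S→c: +{c}
  FIRST(S)={a,b,c}  FIRST(A)={a}  FIRST(B)={b}  FIRST(C)={b,c}
iter 2:
  A via A→B: +{b}
  FIRST(S)={a,b,c}  FIRST(A)={a,b}  FIRST(B)={b}  FIRST(C)={b,c}
iter 3: (no change)
  FIRST(S)={a,b,c}  FIRST(A)={a,b}  FIRST(B)={b}  FIRST(C)={b,c}

FIRST(A) = ["a", "b"]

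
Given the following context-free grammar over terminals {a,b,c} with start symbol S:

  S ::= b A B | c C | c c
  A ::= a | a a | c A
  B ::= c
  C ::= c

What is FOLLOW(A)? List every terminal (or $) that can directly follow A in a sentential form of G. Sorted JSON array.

FIRST iteration:
iter 1:
  A via A→a: +{a}
  A via A→c A: +{c}
  B via B→c: +{c}
  C via C→c: +{c}
  S via S→b A B: +{b}
  S via S→c C: +{c}
  S: {b,c}  A: {a,c}  B: {c}  C: {c}
iter 2: (no change)
  S: {b,c}  A: {a,c}  B: {c}  C: {c}

FOLLOW sets:
initialize: $ ∈ FOLLOW(S)
pass 1:
  S→b A B: FOLLOW(A) ⊇ FIRST(B) = {c}; new: +{c}
  S→b A B: FOLLOW(B) ⊇ FOLLOW(S) ⊇ {$}; new: +{$}
  S→c C: FOLLOW(C) ⊇ FOLLOW(S) ⊇ {$}; new: +{$}
  S: {$}  A: {c}  B: {$}  C: {$}
pass 2: — fixpoint
  S: {$}  A: {c}  B: {$}  C: {$}

FOLLOW(A) = ["c"]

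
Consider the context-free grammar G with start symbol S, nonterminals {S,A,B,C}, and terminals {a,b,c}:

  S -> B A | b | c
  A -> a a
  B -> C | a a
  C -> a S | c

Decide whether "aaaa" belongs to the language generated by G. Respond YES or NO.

Convert to CNF:
  S -> B A | b | c
  A -> T0 T0
  B -> T0 S | T0 T0 | c
  C -> T0 S | c
  T0 -> a

Fill CYK table bottom-up:
  cell(0,0) a: {T0}  orig:{}
  cell(1,1) a: {T0}  orig:{}
  cell(2,2) a: {T0}  orig:{}
  cell(3,3) a: {T0}  orig:{}
  cell(0,1) aa: {A,B}
  cell(1,2) aa: {A,B}
  cell(2,3) aa: {A,B}
  cell(0,2) aaa: ∅
  cell(1,3) aaa: ∅
  cell(0,3) aaaa: {S}

S ∈ T[0,3] ⇒ YES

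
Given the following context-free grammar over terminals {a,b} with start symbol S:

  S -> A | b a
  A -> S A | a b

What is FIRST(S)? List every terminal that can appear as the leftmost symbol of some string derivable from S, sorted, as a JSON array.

FIRST iteration:
iter 1:
  A via A→a b: +{a}
  S via S→A: +{a}
  S via S→b a: +{b}
  S: {a,b}  A: {a}
iter 2:
  A via A→S A: +{b}
  S: {a,b}  A: {a,b}
iter 3: — fixpoint
  S: {a,b}  A: {a,b}

FIRST(S) = ["a", "b"]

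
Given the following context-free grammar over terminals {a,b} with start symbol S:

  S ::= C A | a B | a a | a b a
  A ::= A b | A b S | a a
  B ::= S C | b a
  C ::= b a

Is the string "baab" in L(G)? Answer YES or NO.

CNF form of G:
  S -> C A | T1 B | T1 T1 | T1 X3
  A -> A T0 | A X2 | T1 T1
  B -> S C | T0 T1
  C -> T0 T1
  T0 -> b
  T1 -> a
  X2 -> T0 S
  X3 -> T0 T1

Fill CYK table bottom-up:
  T[0,0] 'b' = {T0}  orig:{}
  T[1,1] 'a' = {T1}  orig:{}
  T[2,2] 'a' = {T1}  orig:{}
  T[3,3] 'b' = {T0}  orig:{}
  T[0,1] 'ba' = {B,C,X3}  orig:{B,C}
  T[1,2] 'aa' = {A,S}
  T[2,3] 'ab' = ∅
  T[0,2] 'baa' = {X2}  orig:{}
  T[1,3] 'aab' = {A}
  T[0,3] 'baab' = ∅

S ∉ T[0,3] ⇒ NO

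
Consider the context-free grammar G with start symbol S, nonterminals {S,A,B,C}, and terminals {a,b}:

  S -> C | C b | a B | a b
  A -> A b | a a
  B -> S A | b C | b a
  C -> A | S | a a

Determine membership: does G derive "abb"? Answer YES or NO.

Convert to CNF:
  S -> A T0 | C T0 | T1 B | T1 T0 | T1 T1
  A -> A T0 | T1 T1
  B -> S A | T0 C | T0 T1
  C -> A T0 | C T0 | T1 B | T1 T0 | T1 T1
  T0 -> b
  T1 -> a

Fill CYK table bottom-up:
  [0..0]={T1}  "a"  orig:{}
  [1..1]={T0}  "b"  orig:{}
  [2..2]={T0}  "b"  orig:{}
  [0..1]={C,S}  "ab"
  [1..2]=∅  "bb"
  [0..2]={C,S}  "abb"

S ∈ T[0,2] ⇒ YES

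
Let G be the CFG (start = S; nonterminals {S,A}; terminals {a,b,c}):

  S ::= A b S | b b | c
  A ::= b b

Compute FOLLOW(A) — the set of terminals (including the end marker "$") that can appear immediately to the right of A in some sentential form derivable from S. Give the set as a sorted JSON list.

FIRST sets, iterate to fixpoint:
[1]
  A via A→b b: +{b}
  S via S→A b S: +{b}
  S via S→c: +{c}
  FIRST[S]={b,c}  FIRST[A]={b}
[2] done
  FIRST[S]={b,c}  FIRST[A]={b}

FOLLOW iteration:
FOLLOW(S) := {$}
round 1:
  S→A b S: FOLLOW(A) ⊇ FIRST(b) = {b}; new: +{b}
  FOLLOW[S]={$}  FOLLOW[A]={b}
round 2: — fixpoint
  FOLLOW[S]={$}  FOLLOW[A]={b}

FOLLOW(A) = ["b"]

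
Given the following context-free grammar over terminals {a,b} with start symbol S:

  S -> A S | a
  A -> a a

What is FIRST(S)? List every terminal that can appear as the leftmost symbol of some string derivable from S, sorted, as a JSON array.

FIRST sets, iterate to fixpoint:
[1]
  A via A→a a: +{a}
  S via S→A S: +{a}
  S: {a}  A: {a}
[2] (stable)
  S: {a}  A: {a}

FIRST(S) = ["a"]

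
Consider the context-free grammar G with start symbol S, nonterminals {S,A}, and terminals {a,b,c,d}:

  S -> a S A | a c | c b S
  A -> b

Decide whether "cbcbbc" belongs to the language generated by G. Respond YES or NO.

Convert to CNF:
  S -> T0 T1 | T0 X3 | T1 X4
  A -> b
  T0 -> a
  T1 -> c
  T2 -> b
  X3 -> S A
  X4 -> T2 S

CYK table (by increasing span):
  cell(0,0) c: {T1}  orig:{}
  cell(1,1) b: {A,T2}  orig:{A}
  cell(2,2) c: {T1}  orig:{}
  cell(3,3) b: {A,T2}  orig:{A}
  cell(4,4) b: {A,T2}  orig:{A}
  cell(5,5) c: {T1}  orig:{}
  cell(0,1) cb: ∅
  cell(1,2) bc: ∅
  cell(2,3) cb: ∅
  cell(3,4) bb: ∅
  cell(4,5) bc: ∅
  cell(0,2) cbc: ∅
  cell(1,3) bcb: ∅
  cell(2,4) cbb: ∅
  cell(3,5) bbc: ∅
  cell(0,3) cbcb: ∅
  cell(1,4) bcbb: ∅
  cell(2,5) cbbc: ∅
  cell(0,4) cbcbb: ∅
  cell(1,5) bcbbc: ∅
  cell(0,5) cbcbbc: ∅

S ∉ T[0,5] ⇒ NO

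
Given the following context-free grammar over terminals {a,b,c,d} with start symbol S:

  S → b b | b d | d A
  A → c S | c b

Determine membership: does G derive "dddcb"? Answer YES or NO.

CNF form of G:
  S -> T1 T1 | T1 T2 | T2 A
  A -> T0 S | T0 T1
  T0 -> c
  T1 -> b
  T2 -> d

CYK table (by increasing span):
  [0..0]={T2}  "d"  orig:{}
  [1..1]={T2}  "d"  orig:{}
  [2..2]={T2}  "d"  orig:{}
  [3..3]={T0}  "c"  orig:{}
  [4..4]={T1}  "b"  orig:{}
  [0..1]=∅  "dd"
  [1..2]=∅  "dd"
  [2..3]=∅  "dc"
  [3..4]={A}  "cb"
  [0..2]=∅  "ddd"
  [1..3]=∅  "ddc"
  [2..4]={S}  "dcb"
  [0..3]=∅  "dddc"
  [1..4]=∅  "ddcb"
  [0..4]=∅  "dddcb"

S ∉ T[0,4] ⇒ NO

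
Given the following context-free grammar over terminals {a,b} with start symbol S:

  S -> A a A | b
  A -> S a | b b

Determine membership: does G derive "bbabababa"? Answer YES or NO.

Convert to CNF:
  S -> A X2 | b
  A -> S T0 | T1 T1
  T0 -> a
  T1 -> b
  X2 -> T0 A

CYK table (by increasing span):
  cell(0,0) b: {S,T1}  orig:{S}
  cell(1,1) b: {S,T1}  orig:{S}
  cell(2,2) a: {T0}  orig:{}
  cell(3,3) b: {S,T1}  orig:{S}
  cell(4,4) a: {T0}  orig:{}
  cell(5,5) b: {S,T1}  orig:{S}
  cell(6,6) a: {T0}  orig:{}
  cell(7,7) b: {S,T1}  orig:{S}
  cell(8,8) a: {T0}  orig:{}
  cell(0,1) bb: {A}
  cell(1,2) ba: {A}
  cell(2,3) ab: ∅
  cell(3,4) ba: {A}
  cell(4,5) ab: ∅
  cell(5,6) ba: {A}
  cell(6,7) ab: ∅
  cell(7,8) ba: {A}
  cell(0,2) bba: ∅
  cell(1,3) bab: ∅
  cell(2,4) aba: {X2}  orig:{}
  cell(3,5) bab: ∅
  cell(4,6) aba: {X2}  orig:{}
  cell(5,7) bab: ∅
  cell(6,8) aba: {X2}  orig:{}
  cell(0,3) bbab: ∅
  cell(1,4) baba: ∅
  cell(2,5) abab: ∅
  cell(3,6) baba: ∅
  cell(4,7) abab: ∅
  cell(5,8) baba: ∅
  cell(0,4) bbaba: {S}
  cell(1,5) babab: ∅
  cell(2,6) ababa: ∅
  cell(3,7) babab: ∅
  cell(4,8) ababa: ∅
  cell(0,5) bbabab: ∅
  cell(1,6) bababa: ∅
  cell(2,7) ababab: ∅
  cell(3,8) bababa: ∅
  cell(0,6) bbababa: ∅
  cell(1,7) bababab: ∅
  cell(2,8) abababa: ∅
  cell(0,7) bbababab: ∅
  cell(1,8) babababa: ∅
  cell(0,8) bbabababa: ∅

S ∉ T[0,8] ⇒ NO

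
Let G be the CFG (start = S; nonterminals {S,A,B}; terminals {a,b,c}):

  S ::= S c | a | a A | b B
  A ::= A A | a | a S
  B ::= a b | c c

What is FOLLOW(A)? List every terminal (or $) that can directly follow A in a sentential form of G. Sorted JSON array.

FIRST sets, iterate to fixpoint:
[1]
  A via A→a: +{a}
  B via B→a b: +{a}
  B via B→c c: +{c}
  S via S→a: +{a}
  S via S→b B: +{b}
  S: {a,b}  A: {a}  B: {a,c}
[2] (stable)
  S: {a,b}  A: {a}  B: {a,c}

FOLLOW sets:
initialize: $ ∈ FOLLOW(S)
iter 1:
  A→A A: FOLLOW(A) ⊇ FIRST(A) = {a}; new: +{a}
  A→a S: FOLLOW(S) ⊇ FOLLOW(A) ⊇ {a}; new: +{a}
  S→S c: FOLLOW(S) ⊇ FIRST(c) = {c}; new: +{c}
  S→a A: FOLLOW(A) ⊇ FOLLOW(S) ⊇ {$,a,c}; new: +{$,c}
  S→b B: FOLLOW(B) ⊇ FOLLOW(S) ⊇ {$,a,c}; new: +{$,a,c}
  S: {$,a,c}  A: {$,a,c}  B: {$,a,c}
iter 2: — fixpoint
  S: {$,a,c}  A: {$,a,c}  B: {$,a,c}

FOLLOW(A) = ["$", "a", "c"]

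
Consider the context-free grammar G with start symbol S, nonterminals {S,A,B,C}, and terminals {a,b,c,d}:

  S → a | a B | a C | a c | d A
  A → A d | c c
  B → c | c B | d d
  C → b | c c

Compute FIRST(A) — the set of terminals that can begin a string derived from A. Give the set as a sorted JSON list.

FIRST sets, iterate to fixpoint:
round 1:
  A via A→c c: +{c}
  B via B→c: +{c}
  B via B→d d: +{d}
  C via C→b: +{b}
  C via C→c c: +{c}
  S via S→a: +{a}
  S via S→d A: +{d}
  S: {a,d}  A: {c}  B: {c,d}  C: {b,c}
round 2: (stable)
  S: {a,d}  A: {c}  B: {c,d}  C: {b,c}

FIRST(A) = ["c"]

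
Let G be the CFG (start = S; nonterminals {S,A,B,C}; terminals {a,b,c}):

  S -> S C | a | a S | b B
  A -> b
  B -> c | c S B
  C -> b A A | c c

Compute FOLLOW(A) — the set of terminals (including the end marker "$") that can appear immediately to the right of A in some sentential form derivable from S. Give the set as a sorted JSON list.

Compute FIRST by fixpoint:
[1]
  A via A→b: +{b}
  B via B→c: +{c}
  C via C→b A A: +{b}
  C via C→c c: +{c}
  S via S→a: +{a}
  S via S→b B: +{b}
  FIRST[S]={a,b}  FIRST[A]={b}  FIRST[B]={c}  FIRST[C]={b,c}
[2] (no change)
  FIRST[S]={a,b}  FIRST[A]={b}  FIRST[B]={c}  FIRST[C]={b,c}

FOLLOW sets:
FOLLOW(S) := {$}
[1]
  B→c S B: FOLLOW(S) ⊇ FIRST(B) = {c}; new: +{c}
  C→b A A: FOLLOW(A) ⊇ FIRST(A) = {b}; new: +{b}
  S→S C: FOLLOW(S) ⊇ FIRST(C) = {b,c}; new: +{b}
  S→S C: FOLLOW(C) ⊇ FOLLOW(S) ⊇ {$,b,c}; new: +{$,b,c}
  S→b B: FOLLOW(B) ⊇ FOLLOW(S) ⊇ {$,b,c}; new: +{$,b,c}
  FOLLOW(S)={$,b,c}  FOLLOW(A)={b}  FOLLOW(B)={$,b,c}  FOLLOW(C)={$,b,c}
[2]
  C→b A A: FOLLOW(A) ⊇ FOLLOW(C) ⊇ {$,b,c}; new: +{$,c}
  FOLLOW(S)={$,b,c}  FOLLOW(A)={$,b,c}  FOLLOW(B)={$,b,c}  FOLLOW(C)={$,b,c}
[3] done
  FOLLOW(S)={$,b,c}  FOLLOW(A)={$,b,c}  FOLLOW(B)={$,b,c}  FOLLOW(C)={$,b,c}

FOLLOW(A) = ["$", "b", "c"]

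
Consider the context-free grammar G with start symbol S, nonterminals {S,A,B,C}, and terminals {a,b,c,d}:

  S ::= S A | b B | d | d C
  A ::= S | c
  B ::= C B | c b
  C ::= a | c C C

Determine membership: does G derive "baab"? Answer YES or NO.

Convert to CNF:
  S -> S A | T0 B | T1 C | d
  A -> S A | T0 B | T1 C | c | d
  B -> C B | T2 T0
  C -> T2 X3 | a
  T0 -> b
  T1 -> d
  T2 -> c
  X3 -> C C

Fill CYK table bottom-up:
  T[0,0] 'b' = {T0}  orig:{}
  T[1,1] 'a' = {C}
  T[2,2] 'a' = {C}
  T[3,3] 'b' = {T0}  orig:{}
  T[0,1] 'ba' = ∅
  T[1,2] 'aa' = {X3}  orig:{}
  T[2,3] 'ab' = ∅
  T[0,2] 'baa' = ∅
  T[1,3] 'aab' = ∅
  T[0,3] 'baab' = ∅

S ∉ T[0,3] ⇒ NO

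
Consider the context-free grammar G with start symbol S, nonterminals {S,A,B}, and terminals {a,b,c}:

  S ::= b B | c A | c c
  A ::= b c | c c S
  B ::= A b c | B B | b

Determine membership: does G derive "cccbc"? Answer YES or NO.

Convert to CNF:
  S -> T0 B | T1 A | T1 T1
  A -> T0 T1 | T1 X2
  B -> A X3 | B B | b
  T0 -> b
  T1 -> c
  X2 -> T1 S
  X3 -> T0 T1

CYK fill:
  cell(0,0) c: {T1}  orig:{}
  cell(1,1) c: {T1}  orig:{}
  cell(2,2) c: {T1}  orig:{}
  cell(3,3) b: {B,T0}  orig:{B}
  cell(4,4) c: {T1}  orig:{}
  cell(0,1) cc: {S}
  cell(1,2) cc: {S}
  cell(2,3) cb: ∅
  cell(3,4) bc: {A,X3}  orig:{A}
  cell(0,2) ccc: {X2}  orig:{}
  cell(1,3) ccb: ∅
  cell(2,4) cbc: {S}
  cell(0,3) cccb: ∅
  cell(1,4) ccbc: {X2}  orig:{}
  cell(0,4) cccbc: {A}

S ∉ T[0,4] ⇒ NO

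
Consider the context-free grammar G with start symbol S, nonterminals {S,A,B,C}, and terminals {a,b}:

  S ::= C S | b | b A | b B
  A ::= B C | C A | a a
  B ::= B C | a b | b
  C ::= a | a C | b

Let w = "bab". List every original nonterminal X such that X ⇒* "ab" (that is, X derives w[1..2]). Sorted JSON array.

CNF form of G:
  S -> C S | T1 A | T1 B | b
  A -> B C | C A | T0 T0
  B -> B C | T0 T1 | b
  C -> T0 C | a | b
  T0 -> a
  T1 -> b

CYK table (by increasing span) — only the sub-triangle for w[1..2]:
  [1..1]={C,T0}  "a"  orig:{C}
  [2..2]={B,C,S,T1}  "b"  orig:{B,C,S}
  [1..2]={B,C,S}  "ab"

Original NTs in T[1,2] deriving "ab": ["B", "C", "S"]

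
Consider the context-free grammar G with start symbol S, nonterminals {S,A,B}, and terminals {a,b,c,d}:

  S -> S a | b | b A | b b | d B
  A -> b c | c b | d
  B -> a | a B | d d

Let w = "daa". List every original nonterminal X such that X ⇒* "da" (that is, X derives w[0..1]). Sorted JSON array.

Convert to CNF:
  S -> S T2 | T0 A | T0 T0 | T3 B | b
  A -> T0 T1 | T1 T0 | d
  B -> T2 B | T3 T3 | a
  T0 -> b
  T1 -> c
  T2 -> a
  T3 -> d

CYK table (by increasing span), restricted to cells inside w[0..1]:
  cell(0,0) d: {A,T3}  orig:{A}
  cell(1,1) a: {B,T2}  orig:{B}
  cell(0,1) da: {S}

Original NTs in T[0,1] deriving "da": ["S"]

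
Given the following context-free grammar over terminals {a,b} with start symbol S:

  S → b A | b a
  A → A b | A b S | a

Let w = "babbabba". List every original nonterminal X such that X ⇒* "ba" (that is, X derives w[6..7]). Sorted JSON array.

CNF form of G:
  S -> T0 A | T0 T1
  A -> A T0 | A X2 | a
  T0 -> b
  T1 -> a
  X2 -> T0 S

CYK fill — only the sub-triangle for w[6..7]:
  T[6,6] 'b' = {T0}  orig:{}
  T[7,7] 'a' = {A,T1}  orig:{A}
  T[6,7] 'ba' = {S}

Original NTs in T[6,7] deriving "ba": ["S"]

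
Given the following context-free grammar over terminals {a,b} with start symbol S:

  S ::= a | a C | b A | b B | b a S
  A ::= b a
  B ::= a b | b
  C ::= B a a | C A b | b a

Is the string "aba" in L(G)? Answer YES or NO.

CNF form of G:
  S -> T0 A | T0 B | T0 X4 | T1 C | a
  A -> T0 T1
  B -> T1 T0 | b
  C -> B X2 | C X3 | T0 T1
  T0 -> b
  T1 -> a
  X2 -> T1 T1
  X3 -> A T0
  X4 -> T1 S

Fill CYK table bottom-up:
  cell(0,0) a: {S,T1}  orig:{S}
  cell(1,1) b: {B,T0}  orig:{B}
  cell(2,2) a: {S,T1}  orig:{S}
  cell(0,1) ab: {B}
  cell(1,2) ba: {A,C}
  cell(0,2) aba: {S}

S ∈ T[0,2] ⇒ YES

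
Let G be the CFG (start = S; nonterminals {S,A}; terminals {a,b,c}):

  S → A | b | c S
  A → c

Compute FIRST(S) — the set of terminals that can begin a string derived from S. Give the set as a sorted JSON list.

FIRST iteration:
[1]
  A via A→c: +{c}
  S via S→A: +{c}
  S via S→b: +{b}
  S: {b,c}  A: {c}
[2] — fixpoint
  S: {b,c}  A: {c}

FIRST(S) = ["b", "c"]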